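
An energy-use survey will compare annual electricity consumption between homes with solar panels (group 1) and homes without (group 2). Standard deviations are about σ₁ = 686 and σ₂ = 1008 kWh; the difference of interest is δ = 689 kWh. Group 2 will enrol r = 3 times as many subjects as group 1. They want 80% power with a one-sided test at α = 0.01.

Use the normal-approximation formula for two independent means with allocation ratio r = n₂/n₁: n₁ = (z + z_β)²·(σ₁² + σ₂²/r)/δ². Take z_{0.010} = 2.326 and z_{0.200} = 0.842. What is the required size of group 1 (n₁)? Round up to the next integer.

n₁ = 18

n₁ = (z_α + z_β)² · (σ₁² + σ₂²/r) / δ²
   = (2.326 + 0.842)² · (686² + 1008²/3) / 689²
   = 10.0362 · (470596 + 338688) / 474721
   = 10.0362 · 809284 / 474721
   = 17.11
Round up → n₁ = 18; n₂ = r·n₁ = 3 × 18 = 54.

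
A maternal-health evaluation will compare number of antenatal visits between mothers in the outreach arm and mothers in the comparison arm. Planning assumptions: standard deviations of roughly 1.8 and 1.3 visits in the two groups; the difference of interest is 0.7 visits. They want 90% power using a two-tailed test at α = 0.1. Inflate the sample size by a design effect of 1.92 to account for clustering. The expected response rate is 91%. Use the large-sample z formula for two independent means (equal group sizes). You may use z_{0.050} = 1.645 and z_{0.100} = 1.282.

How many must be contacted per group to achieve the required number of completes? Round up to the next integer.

n = (z_{α/2} + z_β)² · (σ₁² + σ₂²) / δ²
  = (1.645 + 1.282)² · (1.8² + 1.3² = 4.93) / 0.7²
  = 8.5673 · 4.93 / 0.49
  = 86.20
Design effect: 1.92 × 86.20 = 165.50.
Adjust for 91% response: 165.50 / 0.91 = 181.87.
Round up → n = 182 per group.

n = 182 per group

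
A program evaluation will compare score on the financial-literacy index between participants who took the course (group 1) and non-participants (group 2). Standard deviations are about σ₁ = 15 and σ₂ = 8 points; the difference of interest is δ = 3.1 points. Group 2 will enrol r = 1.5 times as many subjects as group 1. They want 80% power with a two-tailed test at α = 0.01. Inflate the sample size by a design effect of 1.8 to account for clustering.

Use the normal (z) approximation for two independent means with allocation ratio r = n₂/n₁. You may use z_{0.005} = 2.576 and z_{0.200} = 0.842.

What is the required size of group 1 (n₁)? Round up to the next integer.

n₁ = (z_{α/2} + z_β)² · (σ₁² + σ₂²/r) / δ²
   = (2.576 + 0.842)² · (15² + 8²/1.5) / 3.1²
   = 11.6827 · (225 + 42.6667) / 9.61
   = 11.6827 · 267.6667 / 9.61
   = 325.40
Design effect: 1.8 × 325.40 = 585.72.
Round up → n₁ = 586; n₂ = r·n₁ = 1.5 × 586 = 879.

n₁ = 586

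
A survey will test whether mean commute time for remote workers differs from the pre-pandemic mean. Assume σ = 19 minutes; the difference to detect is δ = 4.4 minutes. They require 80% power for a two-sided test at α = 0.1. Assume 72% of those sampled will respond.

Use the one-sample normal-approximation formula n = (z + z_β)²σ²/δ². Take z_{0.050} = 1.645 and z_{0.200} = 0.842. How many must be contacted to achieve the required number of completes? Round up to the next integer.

n = (z_{α/2} + z_β)² · σ² / δ²
  = (1.645 + 0.842)² · 19² / 4.4²
  = 6.1852 · 361 / 19.36
  = 115.33
Adjust for 72% response: 115.33 / 0.72 = 160.18.
Round up → n = 161.

n = 161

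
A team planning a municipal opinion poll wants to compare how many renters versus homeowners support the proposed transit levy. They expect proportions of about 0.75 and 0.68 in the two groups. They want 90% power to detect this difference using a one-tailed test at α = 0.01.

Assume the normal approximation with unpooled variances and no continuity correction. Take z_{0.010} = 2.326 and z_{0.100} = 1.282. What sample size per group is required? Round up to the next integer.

n = 1077 per group

n = (z_α + z_β)² · [p₁(1−p₁) + p₂(1−p₂)] / (p₁ − p₂)²
  = (2.326 + 1.282)² · (0.75·0.25 + 0.68·0.32) / (0.07)²
  = (3.608)² · (0.1875 + 0.2176) / 0.0049
  = 13.0177 · 0.4051 / 0.0049
  = 1076.22
Round up → n = 1077 per group.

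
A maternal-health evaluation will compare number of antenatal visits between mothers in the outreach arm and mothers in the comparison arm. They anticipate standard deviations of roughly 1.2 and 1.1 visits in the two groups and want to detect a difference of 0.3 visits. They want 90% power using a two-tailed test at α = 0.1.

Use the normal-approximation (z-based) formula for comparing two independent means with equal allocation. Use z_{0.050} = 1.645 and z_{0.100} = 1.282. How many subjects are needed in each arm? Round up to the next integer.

n = 253 per group

n = (z_{α/2} + z_β)² · (σ₁² + σ₂²) / δ²
  = (1.645 + 1.282)² · (1.2² + 1.1² = 2.65) / 0.3²
  = 8.5673 · 2.65 / 0.09
  = 252.26
Round up → n = 253 per group.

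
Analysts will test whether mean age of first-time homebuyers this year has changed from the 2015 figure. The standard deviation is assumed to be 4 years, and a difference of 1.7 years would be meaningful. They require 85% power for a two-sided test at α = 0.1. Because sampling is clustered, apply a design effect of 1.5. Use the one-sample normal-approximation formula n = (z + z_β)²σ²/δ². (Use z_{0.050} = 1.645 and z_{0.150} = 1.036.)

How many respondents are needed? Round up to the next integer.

n = (z_{α/2} + z_β)² · σ² / δ²
  = (1.645 + 1.036)² · 4² / 1.7²
  = 7.1878 · 16 / 2.89
  = 39.79
Design effect: 1.5 × 39.79 = 59.69.
Round up → n = 60.

n = 60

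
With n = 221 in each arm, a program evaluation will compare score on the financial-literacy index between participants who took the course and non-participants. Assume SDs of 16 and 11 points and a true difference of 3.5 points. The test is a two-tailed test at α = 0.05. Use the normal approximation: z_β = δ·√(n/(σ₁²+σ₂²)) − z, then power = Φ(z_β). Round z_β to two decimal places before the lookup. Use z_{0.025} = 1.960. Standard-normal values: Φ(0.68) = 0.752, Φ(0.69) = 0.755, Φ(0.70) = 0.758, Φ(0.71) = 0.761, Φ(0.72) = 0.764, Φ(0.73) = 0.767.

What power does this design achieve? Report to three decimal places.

z_β = δ·√(n/(σ₁²+σ₂²)) − z_{α/2}
    = 3.5 · √(221/377) − 1.960
    = 3.5 · 0.76564 − 1.960
    = 2.6797 − 1.960 = 0.7197 → 0.72
Power = Φ(0.72) = 0.764.

Power ≈ 0.764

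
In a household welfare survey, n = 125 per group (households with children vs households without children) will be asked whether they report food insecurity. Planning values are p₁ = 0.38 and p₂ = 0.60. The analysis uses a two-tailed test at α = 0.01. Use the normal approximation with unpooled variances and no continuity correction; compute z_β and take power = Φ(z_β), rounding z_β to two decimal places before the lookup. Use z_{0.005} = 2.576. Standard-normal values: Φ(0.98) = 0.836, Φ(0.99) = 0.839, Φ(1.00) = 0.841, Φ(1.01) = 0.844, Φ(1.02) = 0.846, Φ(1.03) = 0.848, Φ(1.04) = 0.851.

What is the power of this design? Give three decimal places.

z_β = |p₁−p₂|·√(n/[p₁q₁+p₂q₂]) − z_{α/2}
    = 0.22 · √(125/0.4756) − 2.576
    = 0.22 · 16.2119 − 2.576
    = 3.5666 − 2.576 = 0.9906 → 0.99
Power = Φ(0.99) = 0.839.

Power ≈ 0.839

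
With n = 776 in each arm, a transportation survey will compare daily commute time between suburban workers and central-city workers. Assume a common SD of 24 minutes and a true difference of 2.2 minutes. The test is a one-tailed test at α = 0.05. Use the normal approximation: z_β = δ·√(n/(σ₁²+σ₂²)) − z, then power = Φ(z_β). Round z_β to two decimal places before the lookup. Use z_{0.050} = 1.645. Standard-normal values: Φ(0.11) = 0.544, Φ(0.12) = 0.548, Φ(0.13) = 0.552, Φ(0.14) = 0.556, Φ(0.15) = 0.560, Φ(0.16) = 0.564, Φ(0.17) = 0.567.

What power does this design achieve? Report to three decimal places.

Power ≈ 0.564

z_β = δ·√(n/(σ₁²+σ₂²)) − z_α
    = 2.2 · √(776/1152) − 1.645
    = 2.2 · 0.82074 − 1.645
    = 1.8056 − 1.645 = 0.1606 → 0.16
Power = Φ(0.16) = 0.564.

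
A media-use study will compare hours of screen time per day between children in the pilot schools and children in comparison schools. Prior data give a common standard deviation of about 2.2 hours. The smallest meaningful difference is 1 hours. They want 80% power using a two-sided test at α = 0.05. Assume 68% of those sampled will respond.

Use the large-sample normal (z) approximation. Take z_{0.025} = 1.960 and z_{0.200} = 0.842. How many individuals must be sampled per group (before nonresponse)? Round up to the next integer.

n = 112 per group

n = (z_{α/2} + z_β)² · (σ₁² + σ₂²) / δ²
  = (1.960 + 0.842)² · (2·2.2² = 9.68) / 1²
  = 7.8512 · 9.68 / 1
  = 76.00
Adjust for 68% response: 76.00 / 0.68 = 111.76.
Round up → n = 112 per group.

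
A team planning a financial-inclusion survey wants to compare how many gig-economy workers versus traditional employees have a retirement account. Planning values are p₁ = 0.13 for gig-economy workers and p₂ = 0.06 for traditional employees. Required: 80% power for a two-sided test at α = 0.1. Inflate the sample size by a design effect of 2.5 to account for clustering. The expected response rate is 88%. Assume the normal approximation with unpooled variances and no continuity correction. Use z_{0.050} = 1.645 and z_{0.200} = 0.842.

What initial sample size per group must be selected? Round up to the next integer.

n = (z_{α/2} + z_β)² · [p₁(1−p₁) + p₂(1−p₂)] / (p₁ − p₂)²
  = (1.645 + 0.842)² · (0.13·0.87 + 0.06·0.94) / (0.07)²
  = (2.487)² · (0.1131 + 0.0564) / 0.0049
  = 6.1852 · 0.1695 / 0.0049
  = 213.96
Design effect: 2.5 × 213.96 = 534.89.
Adjust for 88% response: 534.89 / 0.88 = 607.83.
Round up → n = 608 per group.

n = 608 per group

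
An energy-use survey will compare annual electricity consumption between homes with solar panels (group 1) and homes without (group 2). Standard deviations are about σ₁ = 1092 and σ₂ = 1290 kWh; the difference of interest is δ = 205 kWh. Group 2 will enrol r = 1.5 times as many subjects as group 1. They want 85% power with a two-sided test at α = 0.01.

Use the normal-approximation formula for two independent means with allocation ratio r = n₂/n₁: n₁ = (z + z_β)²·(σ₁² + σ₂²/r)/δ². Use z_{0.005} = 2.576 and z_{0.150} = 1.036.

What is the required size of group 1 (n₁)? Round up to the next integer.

n₁ = (z_{α/2} + z_β)² · (σ₁² + σ₂²/r) / δ²
   = (2.576 + 1.036)² · (1092² + 1290²/1.5) / 205²
   = 13.0465 · (1192464 + 1109400) / 42025
   = 13.0465 · 2301864 / 42025
   = 714.61
Round up → n₁ = 715; n₂ = r·n₁ = 1.5 × 715 = 1073.

n₁ = 715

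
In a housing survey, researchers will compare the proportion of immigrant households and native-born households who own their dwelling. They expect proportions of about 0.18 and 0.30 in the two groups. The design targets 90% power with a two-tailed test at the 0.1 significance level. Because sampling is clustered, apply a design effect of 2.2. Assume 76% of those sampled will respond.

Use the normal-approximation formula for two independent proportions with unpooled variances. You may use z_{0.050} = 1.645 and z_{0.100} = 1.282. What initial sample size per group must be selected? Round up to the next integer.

n = 616 per group

n = (z_{α/2} + z_β)² · [p₁(1−p₁) + p₂(1−p₂)] / (p₁ − p₂)²
  = (1.645 + 1.282)² · (0.18·0.82 + 0.30·0.70) / (-0.12)²
  = (2.927)² · (0.1476 + 0.2100) / 0.0144
  = 8.5673 · 0.3576 / 0.0144
  = 212.76
Design effect: 2.2 × 212.76 = 468.06.
Adjust for 76% response: 468.06 / 0.76 = 615.87.
Round up → n = 616 per group.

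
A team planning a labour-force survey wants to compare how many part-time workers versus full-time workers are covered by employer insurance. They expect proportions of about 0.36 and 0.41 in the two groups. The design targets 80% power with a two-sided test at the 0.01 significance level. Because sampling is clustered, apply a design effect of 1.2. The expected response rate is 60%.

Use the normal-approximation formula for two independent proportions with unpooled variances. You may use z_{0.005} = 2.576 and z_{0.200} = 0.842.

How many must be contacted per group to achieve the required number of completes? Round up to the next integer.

n = (z_{α/2} + z_β)² · [p₁(1−p₁) + p₂(1−p₂)] / (p₁ − p₂)²
  = (2.576 + 0.842)² · (0.36·0.64 + 0.41·0.59) / (-0.05)²
  = (3.418)² · (0.2304 + 0.2419) / 0.0025
  = 11.6827 · 0.4723 / 0.0025
  = 2207.10
Design effect: 1.2 × 2207.10 = 2648.52.
Adjust for 60% response: 2648.52 / 0.60 = 4414.20.
Round up → n = 4415 per group.

n = 4415 per group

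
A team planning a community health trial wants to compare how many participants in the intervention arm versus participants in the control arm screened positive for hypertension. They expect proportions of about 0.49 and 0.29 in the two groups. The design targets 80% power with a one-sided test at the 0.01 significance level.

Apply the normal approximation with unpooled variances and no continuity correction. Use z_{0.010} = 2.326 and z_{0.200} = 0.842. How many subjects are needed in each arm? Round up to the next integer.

n = 115 per group

n = (z_α + z_β)² · [p₁(1−p₁) + p₂(1−p₂)] / (p₁ − p₂)²
  = (2.326 + 0.842)² · (0.49·0.51 + 0.29·0.71) / (0.20)²
  = (3.168)² · (0.2499 + 0.2059) / 0.0400
  = 10.0362 · 0.4558 / 0.0400
  = 114.36
Round up → n = 115 per group.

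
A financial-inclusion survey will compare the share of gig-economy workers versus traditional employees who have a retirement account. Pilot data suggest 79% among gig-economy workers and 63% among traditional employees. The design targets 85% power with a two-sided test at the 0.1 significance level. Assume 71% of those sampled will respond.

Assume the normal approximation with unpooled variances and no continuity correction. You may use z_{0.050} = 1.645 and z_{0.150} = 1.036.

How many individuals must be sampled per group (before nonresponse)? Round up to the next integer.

n = (z_{α/2} + z_β)² · [p₁(1−p₁) + p₂(1−p₂)] / (p₁ − p₂)²
  = (1.645 + 1.036)² · (0.79·0.21 + 0.63·0.37) / (0.16)²
  = (2.681)² · (0.1659 + 0.2331) / 0.0256
  = 7.1878 · 0.3990 / 0.0256
  = 112.03
Adjust for 71% response: 112.03 / 0.71 = 157.79.
Round up → n = 158 per group.

n = 158 per group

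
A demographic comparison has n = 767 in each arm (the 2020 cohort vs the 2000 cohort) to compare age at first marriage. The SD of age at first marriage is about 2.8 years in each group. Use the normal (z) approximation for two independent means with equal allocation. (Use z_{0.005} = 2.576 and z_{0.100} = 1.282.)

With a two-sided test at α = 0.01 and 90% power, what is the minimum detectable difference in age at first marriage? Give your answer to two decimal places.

δ = (z_{α/2} + z_β) · √((σ₁²+σ₂²)/n)
  = (2.576 + 1.282) · √(15.68/767)
  = 3.858 · √0.02044
  = 3.858 · 0.1430
  = 0.5516

Minimum detectable difference ≈ 0.55 years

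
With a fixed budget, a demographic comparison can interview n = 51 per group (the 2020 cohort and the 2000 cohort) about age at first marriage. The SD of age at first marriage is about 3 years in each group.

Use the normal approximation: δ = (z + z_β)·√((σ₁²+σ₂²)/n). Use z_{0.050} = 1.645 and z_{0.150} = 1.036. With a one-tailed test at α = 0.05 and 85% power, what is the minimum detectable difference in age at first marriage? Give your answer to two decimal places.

Minimum detectable difference ≈ 1.59 years

δ = (z_α + z_β) · √((σ₁²+σ₂²)/n)
  = (1.645 + 1.036) · √(18/51)
  = 2.681 · √0.35294
  = 2.681 · 0.5941
  = 1.5928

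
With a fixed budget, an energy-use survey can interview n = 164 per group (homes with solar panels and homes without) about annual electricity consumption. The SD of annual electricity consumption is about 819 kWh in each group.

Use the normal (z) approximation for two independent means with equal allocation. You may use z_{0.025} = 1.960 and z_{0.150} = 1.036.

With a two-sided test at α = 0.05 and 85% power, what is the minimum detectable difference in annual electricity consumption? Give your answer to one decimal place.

δ = (z_{α/2} + z_β) · √((σ₁²+σ₂²)/n)
  = (1.960 + 1.036) · √(1341522/164)
  = 2.996 · √8180.0
  = 2.996 · 90.4434
  = 270.9685

Minimum detectable difference ≈ 271.0 kWh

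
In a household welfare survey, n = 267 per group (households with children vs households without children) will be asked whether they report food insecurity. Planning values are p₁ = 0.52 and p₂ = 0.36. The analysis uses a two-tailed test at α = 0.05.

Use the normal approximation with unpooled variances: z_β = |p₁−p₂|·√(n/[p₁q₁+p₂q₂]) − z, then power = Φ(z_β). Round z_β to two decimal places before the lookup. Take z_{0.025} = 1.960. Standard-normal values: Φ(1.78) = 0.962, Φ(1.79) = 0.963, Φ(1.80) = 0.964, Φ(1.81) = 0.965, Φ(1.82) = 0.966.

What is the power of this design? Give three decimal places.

z_β = |p₁−p₂|·√(n/[p₁q₁+p₂q₂]) − z_{α/2}
    = 0.16 · √(267/0.4800) − 1.960
    = 0.16 · 23.5850 − 1.960
    = 3.7736 − 1.960 = 1.8136 → 1.81
Power = Φ(1.81) = 0.965.

Power ≈ 0.965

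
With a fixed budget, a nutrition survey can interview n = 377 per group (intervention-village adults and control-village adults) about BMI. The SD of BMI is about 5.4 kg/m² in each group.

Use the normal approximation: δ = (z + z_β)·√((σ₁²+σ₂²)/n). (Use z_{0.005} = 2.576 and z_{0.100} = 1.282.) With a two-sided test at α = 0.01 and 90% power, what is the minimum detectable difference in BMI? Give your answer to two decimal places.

Minimum detectable difference ≈ 1.52 kg/m²

δ = (z_{α/2} + z_β) · √((σ₁²+σ₂²)/n)
  = (2.576 + 1.282) · √(58.32/377)
  = 3.858 · √0.15469
  = 3.858 · 0.3933
  = 1.5174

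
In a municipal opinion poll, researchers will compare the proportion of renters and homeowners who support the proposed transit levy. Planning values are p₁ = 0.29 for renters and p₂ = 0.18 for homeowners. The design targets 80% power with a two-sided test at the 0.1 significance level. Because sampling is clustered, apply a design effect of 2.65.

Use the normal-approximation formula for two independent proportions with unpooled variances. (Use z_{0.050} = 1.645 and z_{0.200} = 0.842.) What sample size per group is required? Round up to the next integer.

n = 479 per group

n = (z_{α/2} + z_β)² · [p₁(1−p₁) + p₂(1−p₂)] / (p₁ − p₂)²
  = (1.645 + 0.842)² · (0.29·0.71 + 0.18·0.82) / (0.11)²
  = (2.487)² · (0.2059 + 0.1476) / 0.0121
  = 6.1852 · 0.3535 / 0.0121
  = 180.70
Design effect: 2.65 × 180.70 = 478.85.
Round up → n = 479 per group.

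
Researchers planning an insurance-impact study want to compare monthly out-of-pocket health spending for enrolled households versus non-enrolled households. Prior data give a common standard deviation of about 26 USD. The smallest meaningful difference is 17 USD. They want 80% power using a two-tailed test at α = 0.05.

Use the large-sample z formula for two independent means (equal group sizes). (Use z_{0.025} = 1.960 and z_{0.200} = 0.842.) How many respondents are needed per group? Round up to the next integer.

n = 37 per group

n = (z_{α/2} + z_β)² · (σ₁² + σ₂²) / δ²
  = (1.960 + 0.842)² · (2·26² = 1352) / 17²
  = 7.8512 · 1352 / 289
  = 36.73
Round up → n = 37 per group.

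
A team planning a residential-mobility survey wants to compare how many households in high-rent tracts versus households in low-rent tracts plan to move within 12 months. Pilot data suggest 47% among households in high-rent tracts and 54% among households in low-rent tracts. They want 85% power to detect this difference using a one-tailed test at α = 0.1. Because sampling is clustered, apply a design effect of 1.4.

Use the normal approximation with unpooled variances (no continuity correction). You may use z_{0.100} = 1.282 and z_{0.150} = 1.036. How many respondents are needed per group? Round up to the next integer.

n = (z_α + z_β)² · [p₁(1−p₁) + p₂(1−p₂)] / (p₁ − p₂)²
  = (1.282 + 1.036)² · (0.47·0.53 + 0.54·0.46) / (-0.07)²
  = (2.318)² · (0.2491 + 0.2484) / 0.0049
  = 5.3731 · 0.4975 / 0.0049
  = 545.54
Design effect: 1.4 × 545.54 = 763.75.
Round up → n = 764 per group.

n = 764 per group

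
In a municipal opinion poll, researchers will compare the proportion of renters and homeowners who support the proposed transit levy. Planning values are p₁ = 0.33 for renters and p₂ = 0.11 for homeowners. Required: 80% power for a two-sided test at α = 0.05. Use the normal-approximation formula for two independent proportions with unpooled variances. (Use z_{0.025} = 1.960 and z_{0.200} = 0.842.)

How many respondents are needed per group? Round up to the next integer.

n = 52 per group

n = (z_{α/2} + z_β)² · [p₁(1−p₁) + p₂(1−p₂)] / (p₁ − p₂)²
  = (1.960 + 0.842)² · (0.33·0.67 + 0.11·0.89) / (0.22)²
  = (2.802)² · (0.2211 + 0.0979) / 0.0484
  = 7.8512 · 0.3190 / 0.0484
  = 51.75
Round up → n = 52 per group.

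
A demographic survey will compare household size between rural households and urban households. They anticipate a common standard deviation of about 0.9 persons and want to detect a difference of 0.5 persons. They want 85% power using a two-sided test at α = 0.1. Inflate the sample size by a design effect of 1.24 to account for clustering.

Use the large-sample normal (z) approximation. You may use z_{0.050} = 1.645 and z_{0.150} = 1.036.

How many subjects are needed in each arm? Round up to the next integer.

n = (z_{α/2} + z_β)² · (σ₁² + σ₂²) / δ²
  = (1.645 + 1.036)² · (2·0.9² = 1.62) / 0.5²
  = 7.1878 · 1.62 / 0.25
  = 46.58
Design effect: 1.24 × 46.58 = 57.76.
Round up → n = 58 per group.

n = 58 per group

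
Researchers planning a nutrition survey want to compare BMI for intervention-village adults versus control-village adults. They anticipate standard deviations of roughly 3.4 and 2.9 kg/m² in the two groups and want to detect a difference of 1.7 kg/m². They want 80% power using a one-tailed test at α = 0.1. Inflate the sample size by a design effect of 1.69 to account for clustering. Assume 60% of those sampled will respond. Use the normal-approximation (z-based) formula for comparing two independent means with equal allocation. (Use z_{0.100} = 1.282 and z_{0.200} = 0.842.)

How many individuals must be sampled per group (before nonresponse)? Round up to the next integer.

n = (z_α + z_β)² · (σ₁² + σ₂²) / δ²
  = (1.282 + 0.842)² · (3.4² + 2.9² = 19.97) / 1.7²
  = 4.5114 · 19.97 / 2.89
  = 31.17
Design effect: 1.69 × 31.17 = 52.68.
Adjust for 60% response: 52.68 / 0.60 = 87.81.
Round up → n = 88 per group.

n = 88 per group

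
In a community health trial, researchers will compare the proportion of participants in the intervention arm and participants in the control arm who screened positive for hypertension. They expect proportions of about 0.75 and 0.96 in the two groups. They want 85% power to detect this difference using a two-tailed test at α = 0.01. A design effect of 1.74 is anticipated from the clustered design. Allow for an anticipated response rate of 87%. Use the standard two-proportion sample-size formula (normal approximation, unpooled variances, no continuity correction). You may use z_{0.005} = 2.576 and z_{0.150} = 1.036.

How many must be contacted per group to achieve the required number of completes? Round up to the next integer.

n = 134 per group

n = (z_{α/2} + z_β)² · [p₁(1−p₁) + p₂(1−p₂)] / (p₁ − p₂)²
  = (2.576 + 1.036)² · (0.75·0.25 + 0.96·0.04) / (-0.21)²
  = (3.612)² · (0.1875 + 0.0384) / 0.0441
  = 13.0465 · 0.2259 / 0.0441
  = 66.83
Design effect: 1.74 × 66.83 = 116.28.
Adjust for 87% response: 116.28 / 0.87 = 133.66.
Round up → n = 134 per group.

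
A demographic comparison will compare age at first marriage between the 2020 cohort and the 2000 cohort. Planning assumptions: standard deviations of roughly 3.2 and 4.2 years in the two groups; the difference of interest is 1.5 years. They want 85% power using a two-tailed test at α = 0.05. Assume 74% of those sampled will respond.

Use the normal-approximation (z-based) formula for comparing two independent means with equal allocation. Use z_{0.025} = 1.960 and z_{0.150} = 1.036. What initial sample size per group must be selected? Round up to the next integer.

n = 151 per group

n = (z_{α/2} + z_β)² · (σ₁² + σ₂²) / δ²
  = (1.960 + 1.036)² · (3.2² + 4.2² = 27.88) / 1.5²
  = 8.9760 · 27.88 / 2.25
  = 111.22
Adjust for 74% response: 111.22 / 0.74 = 150.30.
Round up → n = 151 per group.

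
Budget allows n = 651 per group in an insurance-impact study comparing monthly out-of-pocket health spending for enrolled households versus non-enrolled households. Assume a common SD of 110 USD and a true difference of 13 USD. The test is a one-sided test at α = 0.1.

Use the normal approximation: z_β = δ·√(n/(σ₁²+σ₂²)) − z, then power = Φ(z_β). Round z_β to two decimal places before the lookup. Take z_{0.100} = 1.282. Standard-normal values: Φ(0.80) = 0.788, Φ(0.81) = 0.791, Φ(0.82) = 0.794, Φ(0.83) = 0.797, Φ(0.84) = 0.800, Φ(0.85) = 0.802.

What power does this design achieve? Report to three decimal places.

Power ≈ 0.802

z_β = δ·√(n/(σ₁²+σ₂²)) − z_α
    = 13 · √(651/24200) − 1.282
    = 13 · 0.16401 − 1.282
    = 2.1322 − 1.282 = 0.8502 → 0.85
Power = Φ(0.85) = 0.802.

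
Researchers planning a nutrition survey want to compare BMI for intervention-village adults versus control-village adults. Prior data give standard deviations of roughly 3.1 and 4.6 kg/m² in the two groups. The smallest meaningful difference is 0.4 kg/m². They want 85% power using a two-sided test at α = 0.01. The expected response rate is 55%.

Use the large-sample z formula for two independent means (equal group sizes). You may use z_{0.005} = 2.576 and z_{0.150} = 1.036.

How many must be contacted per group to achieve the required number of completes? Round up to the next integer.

n = 4562 per group

n = (z_{α/2} + z_β)² · (σ₁² + σ₂²) / δ²
  = (2.576 + 1.036)² · (3.1² + 4.6² = 30.77) / 0.4²
  = 13.0465 · 30.77 / 0.16
  = 2509.01
Adjust for 55% response: 2509.01 / 0.55 = 4561.84.
Round up → n = 4562 per group.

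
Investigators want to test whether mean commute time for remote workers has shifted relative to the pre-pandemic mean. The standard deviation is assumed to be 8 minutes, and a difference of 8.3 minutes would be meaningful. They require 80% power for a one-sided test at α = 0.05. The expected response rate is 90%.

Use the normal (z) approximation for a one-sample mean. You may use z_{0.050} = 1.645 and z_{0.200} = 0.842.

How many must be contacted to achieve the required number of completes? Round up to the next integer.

n = 7

n = (z_α + z_β)² · σ² / δ²
  = (1.645 + 0.842)² · 8² / 8.3²
  = 6.1852 · 64 / 68.89
  = 5.75
Adjust for 90% response: 5.75 / 0.90 = 6.38.
Round up → n = 7.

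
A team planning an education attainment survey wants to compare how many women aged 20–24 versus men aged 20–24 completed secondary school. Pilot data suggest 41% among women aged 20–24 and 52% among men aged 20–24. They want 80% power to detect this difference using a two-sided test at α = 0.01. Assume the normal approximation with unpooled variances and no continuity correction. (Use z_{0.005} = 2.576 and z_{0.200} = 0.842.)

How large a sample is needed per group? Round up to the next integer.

n = 475 per group

n = (z_{α/2} + z_β)² · [p₁(1−p₁) + p₂(1−p₂)] / (p₁ − p₂)²
  = (2.576 + 0.842)² · (0.41·0.59 + 0.52·0.48) / (-0.11)²
  = (3.418)² · (0.2419 + 0.2496) / 0.0121
  = 11.6827 · 0.4915 / 0.0121
  = 474.55
Round up → n = 475 per group.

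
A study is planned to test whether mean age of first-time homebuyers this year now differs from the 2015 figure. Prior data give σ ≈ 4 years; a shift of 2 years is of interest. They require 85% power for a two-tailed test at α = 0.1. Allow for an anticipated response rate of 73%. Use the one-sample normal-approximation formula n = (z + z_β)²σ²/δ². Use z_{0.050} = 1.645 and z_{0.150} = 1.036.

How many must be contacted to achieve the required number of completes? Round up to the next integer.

n = 40

n = (z_{α/2} + z_β)² · σ² / δ²
  = (1.645 + 1.036)² · 4² / 2²
  = 7.1878 · 16 / 4
  = 28.75
Adjust for 73% response: 28.75 / 0.73 = 39.38.
Round up → n = 40.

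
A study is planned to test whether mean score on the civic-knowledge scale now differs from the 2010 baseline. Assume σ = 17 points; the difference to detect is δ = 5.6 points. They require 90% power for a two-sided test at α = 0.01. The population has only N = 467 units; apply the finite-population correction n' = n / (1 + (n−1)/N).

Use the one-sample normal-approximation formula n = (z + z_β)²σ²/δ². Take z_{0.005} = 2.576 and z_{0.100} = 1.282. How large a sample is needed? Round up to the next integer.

n = (z_{α/2} + z_β)² · σ² / δ²
  = (2.576 + 1.282)² · 17² / 5.6²
  = 14.8842 · 289 / 31.36
  = 137.17
Finite-population correction (N = 467): 137.17 / (1 + (137.17 − 1)/467) = 106.20.
Round up → n = 107.

n = 107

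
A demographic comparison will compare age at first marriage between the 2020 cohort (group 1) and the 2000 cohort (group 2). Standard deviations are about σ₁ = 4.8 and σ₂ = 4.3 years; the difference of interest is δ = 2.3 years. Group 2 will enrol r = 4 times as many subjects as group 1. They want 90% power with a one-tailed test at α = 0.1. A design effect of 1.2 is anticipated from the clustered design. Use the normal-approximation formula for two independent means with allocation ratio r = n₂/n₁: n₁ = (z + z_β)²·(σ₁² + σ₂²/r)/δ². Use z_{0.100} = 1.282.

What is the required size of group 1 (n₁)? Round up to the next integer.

n₁ = (z_α + z_β)² · (σ₁² + σ₂²/r) / δ²
   = (1.282 + 1.282)² · (4.8² + 4.3²/4) / 2.3²
   = 6.5741 · (23.04 + 4.6225) / 5.29
   = 6.5741 · 27.6625 / 5.29
   = 34.38
Design effect: 1.2 × 34.38 = 41.25.
Round up → n₁ = 42; n₂ = r·n₁ = 4 × 42 = 168.

n₁ = 42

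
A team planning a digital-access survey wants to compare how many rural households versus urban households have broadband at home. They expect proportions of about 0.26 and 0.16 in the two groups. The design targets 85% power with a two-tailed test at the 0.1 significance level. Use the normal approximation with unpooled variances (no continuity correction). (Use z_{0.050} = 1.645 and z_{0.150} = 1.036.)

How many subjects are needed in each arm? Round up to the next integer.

n = (z_{α/2} + z_β)² · [p₁(1−p₁) + p₂(1−p₂)] / (p₁ − p₂)²
  = (1.645 + 1.036)² · (0.26·0.74 + 0.16·0.84) / (0.10)²
  = (2.681)² · (0.1924 + 0.1344) / 0.0100
  = 7.1878 · 0.3268 / 0.0100
  = 234.90
Round up → n = 235 per group.

n = 235 per group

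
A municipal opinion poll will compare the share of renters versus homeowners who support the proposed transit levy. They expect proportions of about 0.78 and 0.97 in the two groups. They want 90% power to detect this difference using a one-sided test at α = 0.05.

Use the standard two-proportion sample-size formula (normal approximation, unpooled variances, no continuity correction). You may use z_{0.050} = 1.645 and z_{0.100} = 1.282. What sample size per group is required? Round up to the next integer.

n = (z_α + z_β)² · [p₁(1−p₁) + p₂(1−p₂)] / (p₁ − p₂)²
  = (1.645 + 1.282)² · (0.78·0.22 + 0.97·0.03) / (-0.19)²
  = (2.927)² · (0.1716 + 0.0291) / 0.0361
  = 8.5673 · 0.2007 / 0.0361
  = 47.63
Round up → n = 48 per group.

n = 48 per group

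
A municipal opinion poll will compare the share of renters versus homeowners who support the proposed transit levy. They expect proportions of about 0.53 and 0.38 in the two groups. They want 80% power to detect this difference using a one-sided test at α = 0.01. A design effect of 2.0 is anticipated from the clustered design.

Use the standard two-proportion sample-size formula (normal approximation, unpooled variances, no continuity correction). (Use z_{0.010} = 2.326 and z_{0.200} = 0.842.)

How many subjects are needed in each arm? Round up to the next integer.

n = 433 per group

n = (z_α + z_β)² · [p₁(1−p₁) + p₂(1−p₂)] / (p₁ − p₂)²
  = (2.326 + 0.842)² · (0.53·0.47 + 0.38·0.62) / (0.15)²
  = (3.168)² · (0.2491 + 0.2356) / 0.0225
  = 10.0362 · 0.4847 / 0.0225
  = 216.20
Design effect: 2.0 × 216.20 = 432.41.
Round up → n = 433 per group.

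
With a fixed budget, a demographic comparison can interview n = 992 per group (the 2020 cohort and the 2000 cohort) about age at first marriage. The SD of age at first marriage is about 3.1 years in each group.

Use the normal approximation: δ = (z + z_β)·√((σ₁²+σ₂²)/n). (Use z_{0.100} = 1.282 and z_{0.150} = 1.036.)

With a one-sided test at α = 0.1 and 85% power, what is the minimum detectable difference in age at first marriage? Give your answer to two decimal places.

δ = (z_α + z_β) · √((σ₁²+σ₂²)/n)
  = (1.282 + 1.036) · √(19.22/992)
  = 2.318 · √0.01938
  = 2.318 · 0.1392
  = 0.3227

Minimum detectable difference ≈ 0.32 years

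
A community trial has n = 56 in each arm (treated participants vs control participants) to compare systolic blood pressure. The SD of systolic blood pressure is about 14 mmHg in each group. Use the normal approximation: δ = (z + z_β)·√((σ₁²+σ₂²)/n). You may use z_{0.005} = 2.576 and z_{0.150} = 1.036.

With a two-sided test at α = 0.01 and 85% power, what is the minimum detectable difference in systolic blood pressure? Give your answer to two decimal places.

Minimum detectable difference ≈ 9.56 mmHg

δ = (z_{α/2} + z_β) · √((σ₁²+σ₂²)/n)
  = (2.576 + 1.036) · √(392/56)
  = 3.612 · √7
  = 3.612 · 2.6458
  = 9.5565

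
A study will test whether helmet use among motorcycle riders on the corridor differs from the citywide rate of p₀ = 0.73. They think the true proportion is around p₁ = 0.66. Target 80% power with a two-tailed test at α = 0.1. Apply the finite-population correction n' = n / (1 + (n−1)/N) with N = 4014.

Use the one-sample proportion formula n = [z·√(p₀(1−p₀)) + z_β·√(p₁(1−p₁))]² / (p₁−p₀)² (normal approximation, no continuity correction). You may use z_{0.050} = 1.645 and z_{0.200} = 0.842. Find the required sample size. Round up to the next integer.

n = [z_{α/2}·√(p₀q₀) + z_β·√(p₁q₁)]² / (p₁ − p₀)²
  = [1.645·√(0.73·0.27) + 0.842·√(0.66·0.34)]² / (-0.07)²
  = [1.645·0.4440 + 0.842·0.4737]² / 0.0049
  = [1.1292]² / 0.0049
  = 260.21
Finite-population correction (N = 4014): 260.21 / (1 + (260.21 − 1)/4014) = 244.43.
Round up → n = 245.

n = 245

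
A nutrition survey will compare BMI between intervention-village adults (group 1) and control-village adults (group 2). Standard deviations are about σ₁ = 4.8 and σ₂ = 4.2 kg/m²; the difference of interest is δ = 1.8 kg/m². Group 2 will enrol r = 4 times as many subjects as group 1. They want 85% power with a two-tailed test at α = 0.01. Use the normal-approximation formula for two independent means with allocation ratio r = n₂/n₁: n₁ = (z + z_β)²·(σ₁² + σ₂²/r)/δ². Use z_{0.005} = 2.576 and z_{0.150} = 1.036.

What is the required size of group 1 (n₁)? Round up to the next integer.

n₁ = 111

n₁ = (z_{α/2} + z_β)² · (σ₁² + σ₂²/r) / δ²
   = (2.576 + 1.036)² · (4.8² + 4.2²/4) / 1.8²
   = 13.0465 · (23.04 + 4.41) / 3.24
   = 13.0465 · 27.45 / 3.24
   = 110.53
Round up → n₁ = 111; n₂ = r·n₁ = 4 × 111 = 444.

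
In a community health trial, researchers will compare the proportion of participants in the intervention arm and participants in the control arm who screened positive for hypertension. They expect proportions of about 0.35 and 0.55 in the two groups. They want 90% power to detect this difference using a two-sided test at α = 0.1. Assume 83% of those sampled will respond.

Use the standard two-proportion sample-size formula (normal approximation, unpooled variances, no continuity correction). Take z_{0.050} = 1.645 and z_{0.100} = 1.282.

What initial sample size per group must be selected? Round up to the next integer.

n = 123 per group

n = (z_{α/2} + z_β)² · [p₁(1−p₁) + p₂(1−p₂)] / (p₁ − p₂)²
  = (1.645 + 1.282)² · (0.35·0.65 + 0.55·0.45) / (-0.20)²
  = (2.927)² · (0.2275 + 0.2475) / 0.0400
  = 8.5673 · 0.4750 / 0.0400
  = 101.74
Adjust for 83% response: 101.74 / 0.83 = 122.57.
Round up → n = 123 per group.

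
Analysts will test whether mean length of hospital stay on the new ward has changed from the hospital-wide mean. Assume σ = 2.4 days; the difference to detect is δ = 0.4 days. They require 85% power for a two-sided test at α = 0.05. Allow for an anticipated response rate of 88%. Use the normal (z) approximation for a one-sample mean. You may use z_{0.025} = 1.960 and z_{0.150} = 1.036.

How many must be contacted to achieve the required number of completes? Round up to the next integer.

n = (z_{α/2} + z_β)² · σ² / δ²
  = (1.960 + 1.036)² · 2.4² / 0.4²
  = 8.9760 · 5.76 / 0.16
  = 323.14
Adjust for 88% response: 323.14 / 0.88 = 367.20.
Round up → n = 368.

n = 368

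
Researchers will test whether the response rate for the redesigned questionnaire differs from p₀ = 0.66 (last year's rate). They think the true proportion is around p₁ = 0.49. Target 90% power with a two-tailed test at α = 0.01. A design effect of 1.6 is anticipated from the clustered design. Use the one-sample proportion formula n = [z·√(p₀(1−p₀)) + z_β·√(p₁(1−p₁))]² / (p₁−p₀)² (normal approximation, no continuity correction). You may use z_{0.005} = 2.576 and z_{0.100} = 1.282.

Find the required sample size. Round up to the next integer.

n = [z_{α/2}·√(p₀q₀) + z_β·√(p₁q₁)]² / (p₁ − p₀)²
  = [2.576·√(0.66·0.34) + 1.282·√(0.49·0.51)]² / (-0.17)²
  = [2.576·0.4737 + 1.282·0.4999]² / 0.0289
  = [1.8611]² / 0.0289
  = 119.86
Design effect: 1.6 × 119.86 = 191.77.
Round up → n = 192.

n = 192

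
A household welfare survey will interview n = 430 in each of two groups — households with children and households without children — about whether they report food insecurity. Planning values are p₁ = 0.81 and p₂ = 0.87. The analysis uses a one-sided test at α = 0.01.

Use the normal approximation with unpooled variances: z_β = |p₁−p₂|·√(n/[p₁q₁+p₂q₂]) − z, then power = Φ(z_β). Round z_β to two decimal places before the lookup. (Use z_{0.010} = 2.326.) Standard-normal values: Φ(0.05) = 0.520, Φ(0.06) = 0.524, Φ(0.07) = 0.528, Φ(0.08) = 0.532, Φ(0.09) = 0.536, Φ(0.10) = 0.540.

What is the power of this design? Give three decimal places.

z_β = |p₁−p₂|·√(n/[p₁q₁+p₂q₂]) − z_α
    = 0.06 · √(430/0.2670) − 2.326
    = 0.06 · 40.1309 − 2.326
    = 2.4079 − 2.326 = 0.0819 → 0.08
Power = Φ(0.08) = 0.532.

Power ≈ 0.532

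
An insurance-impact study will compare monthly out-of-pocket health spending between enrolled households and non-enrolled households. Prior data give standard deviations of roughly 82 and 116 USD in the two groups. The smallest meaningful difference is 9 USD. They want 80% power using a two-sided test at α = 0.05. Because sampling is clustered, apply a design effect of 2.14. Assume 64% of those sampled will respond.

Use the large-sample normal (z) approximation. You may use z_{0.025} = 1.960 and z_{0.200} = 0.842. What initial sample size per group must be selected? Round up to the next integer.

n = (z_{α/2} + z_β)² · (σ₁² + σ₂²) / δ²
  = (1.960 + 0.842)² · (82² + 116² = 20180) / 9²
  = 7.8512 · 20180 / 81
  = 1956.02
Design effect: 2.14 × 1956.02 = 4185.87.
Adjust for 64% response: 4185.87 / 0.64 = 6540.43.
Round up → n = 6541 per group.

n = 6541 per group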